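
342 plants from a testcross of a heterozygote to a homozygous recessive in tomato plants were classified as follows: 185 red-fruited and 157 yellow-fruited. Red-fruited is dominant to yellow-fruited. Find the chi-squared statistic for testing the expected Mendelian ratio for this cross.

2.292

A testcross of a heterozygote (Aa × aa) gives a 1:1 phenotypic ratio.
Expected counts for N = 342 under a 1:1 ratio (total parts = 2):
  red-fruited: 342 × 1/2 = 171
  yellow-fruited: 342 × 1/2 = 171
χ² = Σ (O − E)² / E
  red-fruited: (185 − 171)² / 171 = 1.1462
  yellow-fruited: (157 − 171)² / 171 = 1.1462
χ² = 1.1462 + 1.1462 = 2.2924 ≈ 2.292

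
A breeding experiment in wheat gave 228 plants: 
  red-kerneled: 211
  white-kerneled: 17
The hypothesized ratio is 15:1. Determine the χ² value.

0.566

Total ratio parts = 16. Expected numbers out of 228:
  red-kerneled: 228 × 15/16 = 213.75
  white-kerneled: 228 × 1/16 = 14.25
χ² = Σ (O − E)² / E
  red-kerneled: (211 − 213.75)² / 213.75 = 0.0354
  white-kerneled: (17 − 14.25)² / 14.25 = 0.5307
χ² = 0.0354 + 0.5307 = 0.5661 ≈ 0.566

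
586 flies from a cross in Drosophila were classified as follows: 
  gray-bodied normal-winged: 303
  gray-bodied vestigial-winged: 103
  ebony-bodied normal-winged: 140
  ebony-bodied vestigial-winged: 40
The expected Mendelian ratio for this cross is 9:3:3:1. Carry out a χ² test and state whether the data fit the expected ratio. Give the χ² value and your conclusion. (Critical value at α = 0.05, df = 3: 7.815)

Under the 9:3:3:1 hypothesis (Σ ratio = 16, N = 586):
  gray-bodied normal-winged: 586 × 9/16 = 329.625
  gray-bodied vestigial-winged: 586 × 3/16 = 109.875
  ebony-bodied normal-winged: 586 × 3/16 = 109.875
  ebony-bodied vestigial-winged: 586 × 1/16 = 36.625
χ² = Σ (O − E)² / E
  gray-bodied normal-winged: (303 − 329.625)² / 329.625 = 2.1506
  gray-bodied vestigial-winged: (103 − 109.875)² / 109.875 = 0.4302
  ebony-bodied normal-winged: (140 − 109.875)² / 109.875 = 8.2595
  ebony-bodied vestigial-winged: (40 − 36.625)² / 36.625 = 0.3110
χ² = 2.1506 + 0.4302 + 8.2595 + 0.3110 = 11.1513 ≈ 11.151
Degrees of freedom = 4 − 1 = 3; critical value at α = 0.05 is 7.815.
Since 11.151 > 7.815, we reject the null hypothesis — the data do not fit the 9:3:3:1 ratio.

11.151; not consistent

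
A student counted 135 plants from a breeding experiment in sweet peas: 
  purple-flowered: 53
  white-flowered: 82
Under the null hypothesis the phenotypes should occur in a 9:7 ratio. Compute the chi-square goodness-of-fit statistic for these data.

Under the 9:7 hypothesis (Σ ratio = 16, N = 135):
  purple-flowered: 135 × 9/16 = 75.9375
  white-flowered: 135 × 7/16 = 59.0625
χ² = Σ (O − E)² / E
  purple-flowered: (53 − 75.9375)² / 75.9375 = 6.9284
  white-flowered: (82 − 59.0625)² / 59.0625 = 8.9080
χ² = 6.9284 + 8.9080 = 15.8364 ≈ 15.836

15.836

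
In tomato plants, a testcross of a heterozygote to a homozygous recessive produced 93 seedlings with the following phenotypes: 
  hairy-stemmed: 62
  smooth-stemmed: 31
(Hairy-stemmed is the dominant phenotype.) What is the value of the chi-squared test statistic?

A testcross of a heterozygote (Aa × aa) gives a 1:1 phenotypic ratio.
Expected counts for N = 93 under a 1:1 ratio (total parts = 2):
  hairy-stemmed: 93 × 1/2 = 46.5
  smooth-stemmed: 93 × 1/2 = 46.5
χ² = Σ (O − E)² / E
  hairy-stemmed: (62 − 46.5)² / 46.5 = 5.1667
  smooth-stemmed: (31 − 46.5)² / 46.5 = 5.1667
χ² = 5.1667 + 5.1667 = 10.3334 ≈ 10.333

10.333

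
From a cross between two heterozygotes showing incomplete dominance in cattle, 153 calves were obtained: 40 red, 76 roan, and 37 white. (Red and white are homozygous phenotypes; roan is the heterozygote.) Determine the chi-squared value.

0.124

With incomplete dominance, a heterozygote × heterozygote cross gives a 1:2:1 phenotypic ratio.
Under the 1:2:1 hypothesis (Σ ratio = 4, N = 153):
  red: 153 × 1/4 = 38.25
  roan: 153 × 2/4 = 76.5
  white: 153 × 1/4 = 38.25
χ² = Σ (O − E)² / E
  red: (40 − 38.25)² / 38.25 = 0.0801
  roan: (76 − 76.5)² / 76.5 = 0.0033
  white: (37 − 38.25)² / 38.25 = 0.0408
χ² = 0.0801 + 0.0033 + 0.0408 = 0.1242 ≈ 0.124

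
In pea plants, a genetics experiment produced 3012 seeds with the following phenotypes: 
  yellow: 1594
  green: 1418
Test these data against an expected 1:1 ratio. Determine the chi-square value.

Expected counts for N = 3012 under a 1:1 ratio (total parts = 2):
  yellow: 3012 × 1/2 = 1506
  green: 3012 × 1/2 = 1506
χ² = Σ (O − E)² / E
  yellow: (1594 − 1506)² / 1506 = 5.1421
  green: (1418 − 1506)² / 1506 = 5.1421
χ² = 5.1421 + 5.1421 = 10.2842 ≈ 10.284

10.284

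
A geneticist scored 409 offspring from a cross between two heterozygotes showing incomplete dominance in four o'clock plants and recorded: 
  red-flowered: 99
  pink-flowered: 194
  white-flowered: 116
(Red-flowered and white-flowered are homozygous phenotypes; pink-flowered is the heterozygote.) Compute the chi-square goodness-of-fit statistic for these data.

2.491

With incomplete dominance, a heterozygote × heterozygote cross gives a 1:2:1 phenotypic ratio.
Total ratio parts = 4. Expected numbers out of 409:
  red-flowered: 409 × 1/4 = 102.25
  pink-flowered: 409 × 2/4 = 204.5
  white-flowered: 409 × 1/4 = 102.25
χ² = Σ (O − E)² / E
  red-flowered: (99 − 102.25)² / 102.25 = 0.1033
  pink-flowered: (194 − 204.5)² / 204.5 = 0.5391
  white-flowered: (116 − 102.25)² / 102.25 = 1.8490
χ² = 0.1033 + 0.5391 + 1.8490 = 2.4914 ≈ 2.491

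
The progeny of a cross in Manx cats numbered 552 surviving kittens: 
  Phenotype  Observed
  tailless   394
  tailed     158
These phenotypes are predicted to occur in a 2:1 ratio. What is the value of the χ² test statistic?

Under the 2:1 hypothesis (Σ ratio = 3, N = 552):
  tailless: 552 × 2/3 = 368
  tailed: 552 × 1/3 = 184
χ² = Σ (O − E)² / E
  tailless: (394 − 368)² / 368 = 1.8370
  tailed: (158 − 184)² / 184 = 3.6739
χ² = 1.8370 + 3.6739 = 5.5109 ≈ 5.511

5.511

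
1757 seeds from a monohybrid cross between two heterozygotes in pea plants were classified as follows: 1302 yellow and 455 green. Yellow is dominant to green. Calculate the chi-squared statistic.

For a monohybrid cross between heterozygotes with complete dominance, the expected phenotypic ratio is 3:1.
Total ratio parts = 4. Expected numbers out of 1757:
  yellow: 1757 × 3/4 = 1317.75
  green: 1757 × 1/4 = 439.25
χ² = Σ (O − E)² / E
  yellow: (1302 − 1317.75)² / 1317.75 = 0.1882
  green: (455 − 439.25)² / 439.25 = 0.5647
χ² = 0.1882 + 0.5647 = 0.7529 ≈ 0.753

0.753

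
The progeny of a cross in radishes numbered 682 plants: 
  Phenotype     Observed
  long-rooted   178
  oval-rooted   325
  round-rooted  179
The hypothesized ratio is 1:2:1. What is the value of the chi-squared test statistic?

The 1:2:1 ratio has 4 parts, so with N = 682 the expected counts are:
  long-rooted: 682 × 1/4 = 170.5
  oval-rooted: 682 × 2/4 = 341
  round-rooted: 682 × 1/4 = 170.5
χ² = Σ (O − E)² / E
  long-rooted: (178 − 170.5)² / 170.5 = 0.3299
  oval-rooted: (325 − 341)² / 341 = 0.7507
  round-rooted: (179 − 170.5)² / 170.5 = 0.4238
χ² = 0.3299 + 0.7507 + 0.4238 = 1.5044 ≈ 1.504

1.504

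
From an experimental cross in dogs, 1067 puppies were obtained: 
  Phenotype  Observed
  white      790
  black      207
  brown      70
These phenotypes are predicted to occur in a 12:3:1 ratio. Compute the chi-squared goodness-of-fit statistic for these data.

The 12:3:1 ratio has 16 parts, so with N = 1067 the expected counts are:
  white: 1067 × 12/16 = 800.25
  black: 1067 × 3/16 = 200.0625
  brown: 1067 × 1/16 = 66.6875
χ² = Σ (O − E)² / E
  white: (790 − 800.25)² / 800.25 = 0.1313
  black: (207 − 200.0625)² / 200.0625 = 0.2406
  brown: (70 − 66.6875)² / 66.6875 = 0.1645
χ² = 0.1313 + 0.2406 + 0.1645 = 0.5364 ≈ 0.536

0.536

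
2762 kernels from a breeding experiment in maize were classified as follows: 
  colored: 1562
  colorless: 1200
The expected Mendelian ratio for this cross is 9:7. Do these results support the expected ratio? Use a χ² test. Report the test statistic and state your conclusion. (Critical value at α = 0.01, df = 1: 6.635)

Total ratio parts = 16. Expected numbers out of 2762:
  colored: 2762 × 9/16 = 1553.625
  colorless: 2762 × 7/16 = 1208.375
χ² = Σ (O − E)² / E
  colored: (1562 − 1553.625)² / 1553.625 = 0.0451
  colorless: (1200 − 1208.375)² / 1208.375 = 0.0580
χ² = 0.0451 + 0.0580 = 0.1031 ≈ 0.103
Degrees of freedom = 2 − 1 = 1; critical value at α = 0.01 is 6.635.
Since 0.103 < 6.635, we fail to reject the null hypothesis — the data are consistent with the 9:7 ratio.

0.103; consistent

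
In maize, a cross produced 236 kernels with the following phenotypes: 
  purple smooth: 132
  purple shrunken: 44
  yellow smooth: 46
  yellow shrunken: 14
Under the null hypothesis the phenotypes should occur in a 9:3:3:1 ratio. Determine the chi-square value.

0.113

Expected counts for N = 236 under a 9:3:3:1 ratio (total parts = 16):
  purple smooth: 236 × 9/16 = 132.75
  purple shrunken: 236 × 3/16 = 44.25
  yellow smooth: 236 × 3/16 = 44.25
  yellow shrunken: 236 × 1/16 = 14.75
χ² = Σ (O − E)² / E
  purple smooth: (132 − 132.75)² / 132.75 = 0.0042
  purple shrunken: (44 − 44.25)² / 44.25 = 0.0014
  yellow smooth: (46 − 44.25)² / 44.25 = 0.0692
  yellow shrunken: (14 − 14.75)² / 14.75 = 0.0381
χ² = 0.0042 + 0.0014 + 0.0692 + 0.0381 = 0.1129 ≈ 0.113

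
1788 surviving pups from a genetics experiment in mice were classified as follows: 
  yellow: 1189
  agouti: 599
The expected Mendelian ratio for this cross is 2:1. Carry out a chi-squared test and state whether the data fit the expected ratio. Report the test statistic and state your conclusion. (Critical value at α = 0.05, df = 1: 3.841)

Expected counts for N = 1788 under a 2:1 ratio (total parts = 3):
  yellow: 1788 × 2/3 = 1192
  agouti: 1788 × 1/3 = 596
χ² = Σ (O − E)² / E
  yellow: (1189 − 1192)² / 1192 = 0.0076
  agouti: (599 − 596)² / 596 = 0.0151
χ² = 0.0076 + 0.0151 = 0.0227 ≈ 0.023
Degrees of freedom = 2 − 1 = 1; critical value at α = 0.05 is 3.841.
Since 0.023 < 3.841, we fail to reject the null hypothesis — the data are consistent with the 2:1 ratio.

0.023; consistent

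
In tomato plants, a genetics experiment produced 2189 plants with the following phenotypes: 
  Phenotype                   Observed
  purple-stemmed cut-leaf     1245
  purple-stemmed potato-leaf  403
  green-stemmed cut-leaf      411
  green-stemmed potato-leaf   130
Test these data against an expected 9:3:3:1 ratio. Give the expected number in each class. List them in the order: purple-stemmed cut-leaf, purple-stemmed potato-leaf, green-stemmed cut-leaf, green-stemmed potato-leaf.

1231.3125, 410.4375, 410.4375, 136.8125

Total ratio parts = 16. Expected numbers out of 2189:
  purple-stemmed cut-leaf: 2189 × 9/16 = 1231.3125
  purple-stemmed potato-leaf: 2189 × 3/16 = 410.4375
  green-stemmed cut-leaf: 2189 × 3/16 = 410.4375
  green-stemmed potato-leaf: 2189 × 1/16 = 136.8125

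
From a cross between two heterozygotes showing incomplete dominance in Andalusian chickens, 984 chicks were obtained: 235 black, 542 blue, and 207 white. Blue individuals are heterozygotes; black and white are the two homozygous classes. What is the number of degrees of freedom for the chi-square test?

2

With incomplete dominance, a heterozygote × heterozygote cross gives a 1:2:1 phenotypic ratio.
A goodness-of-fit test with 3 phenotype classes has df = 3 − 1 = 2.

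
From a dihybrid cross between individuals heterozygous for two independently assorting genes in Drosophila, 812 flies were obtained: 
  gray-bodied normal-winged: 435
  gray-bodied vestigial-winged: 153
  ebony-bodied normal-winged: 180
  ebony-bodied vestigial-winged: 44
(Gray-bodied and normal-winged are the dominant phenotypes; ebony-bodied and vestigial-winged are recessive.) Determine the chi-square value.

A dihybrid F₂ with independent assortment and complete dominance at both loci gives a 9:3:3:1 phenotypic ratio.
The 9:3:3:1 ratio has 16 parts, so with N = 812 the expected counts are:
  gray-bodied normal-winged: 812 × 9/16 = 456.75
  gray-bodied vestigial-winged: 812 × 3/16 = 152.25
  ebony-bodied normal-winged: 812 × 3/16 = 152.25
  ebony-bodied vestigial-winged: 812 × 1/16 = 50.75
χ² = Σ (O − E)² / E
  gray-bodied normal-winged: (435 − 456.75)² / 456.75 = 1.0357
  gray-bodied vestigial-winged: (153 − 152.25)² / 152.25 = 0.0037
  ebony-bodied normal-winged: (180 − 152.25)² / 152.25 = 5.0579
  ebony-bodied vestigial-winged: (44 − 50.75)² / 50.75 = 0.8978
χ² = 1.0357 + 0.0037 + 5.0579 + 0.8978 = 6.9951 ≈ 6.995

6.995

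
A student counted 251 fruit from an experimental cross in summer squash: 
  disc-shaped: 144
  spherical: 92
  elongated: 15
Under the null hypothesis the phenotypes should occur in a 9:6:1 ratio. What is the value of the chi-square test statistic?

Expected counts for N = 251 under a 9:6:1 ratio (total parts = 16):
  disc-shaped: 251 × 9/16 = 141.1875
  spherical: 251 × 6/16 = 94.125
  elongated: 251 × 1/16 = 15.6875
χ² = Σ (O − E)² / E
  disc-shaped: (144 − 141.1875)² / 141.1875 = 0.0560
  spherical: (92 − 94.125)² / 94.125 = 0.0480
  elongated: (15 − 15.6875)² / 15.6875 = 0.0301
χ² = 0.0560 + 0.0480 + 0.0301 = 0.1341 ≈ 0.134

0.134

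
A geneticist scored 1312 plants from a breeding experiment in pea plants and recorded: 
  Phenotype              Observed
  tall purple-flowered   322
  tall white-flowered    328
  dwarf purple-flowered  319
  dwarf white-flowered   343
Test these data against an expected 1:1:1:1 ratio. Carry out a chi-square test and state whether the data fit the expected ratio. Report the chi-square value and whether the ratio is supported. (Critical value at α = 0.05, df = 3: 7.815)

1.043; consistent

Total ratio parts = 4. Expected numbers out of 1312:
  tall purple-flowered: 1312 × 1/4 = 328
  tall white-flowered: 1312 × 1/4 = 328
  dwarf purple-flowered: 1312 × 1/4 = 328
  dwarf white-flowered: 1312 × 1/4 = 328
χ² = Σ (O − E)² / E
  tall purple-flowered: (322 − 328)² / 328 = 0.1098
  tall white-flowered: (328 − 328)² / 328 = 0.0000
  dwarf purple-flowered: (319 − 328)² / 328 = 0.2470
  dwarf white-flowered: (343 − 328)² / 328 = 0.6860
χ² = 0.1098 + 0.0000 + 0.2470 + 0.6860 = 1.0428 ≈ 1.043
Degrees of freedom = 4 − 1 = 3; critical value at α = 0.05 is 7.815.
Since 1.043 < 7.815, we fail to reject the null hypothesis — the data are consistent with the 1:1:1:1 ratio.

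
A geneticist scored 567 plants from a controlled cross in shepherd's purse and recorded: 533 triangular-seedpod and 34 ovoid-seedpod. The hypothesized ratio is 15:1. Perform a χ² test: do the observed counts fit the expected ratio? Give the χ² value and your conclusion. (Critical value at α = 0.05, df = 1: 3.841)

Expected counts for N = 567 under a 15:1 ratio (total parts = 16):
  triangular-seedpod: 567 × 15/16 = 531.5625
  ovoid-seedpod: 567 × 1/16 = 35.4375
χ² = Σ (O − E)² / E
  triangular-seedpod: (533 − 531.5625)² / 531.5625 = 0.0039
  ovoid-seedpod: (34 − 35.4375)² / 35.4375 = 0.0583
χ² = 0.0039 + 0.0583 = 0.0622 ≈ 0.062
Degrees of freedom = 2 − 1 = 1; critical value at α = 0.05 is 3.841.
Since 0.062 < 3.841, we fail to reject the null hypothesis — the data are consistent with the 15:1 ratio.

0.062; consistent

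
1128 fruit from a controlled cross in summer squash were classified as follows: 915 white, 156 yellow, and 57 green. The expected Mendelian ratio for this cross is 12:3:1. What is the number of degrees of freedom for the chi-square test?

A goodness-of-fit test with 3 phenotype classes has df = 3 − 1 = 2.

2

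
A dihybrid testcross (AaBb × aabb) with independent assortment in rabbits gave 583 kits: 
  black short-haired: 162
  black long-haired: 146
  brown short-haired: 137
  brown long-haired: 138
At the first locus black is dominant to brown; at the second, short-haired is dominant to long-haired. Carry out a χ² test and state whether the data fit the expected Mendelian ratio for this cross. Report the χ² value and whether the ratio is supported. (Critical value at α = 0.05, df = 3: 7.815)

2.750; consistent

A dihybrid testcross with independent assortment gives a 1:1:1:1 ratio.
Expected counts for N = 583 under a 1:1:1:1 ratio (total parts = 4):
  black short-haired: 583 × 1/4 = 145.75
  black long-haired: 583 × 1/4 = 145.75
  brown short-haired: 583 × 1/4 = 145.75
  brown long-haired: 583 × 1/4 = 145.75
χ² = Σ (O − E)² / E
  black short-haired: (162 − 145.75)² / 145.75 = 1.8117
  black long-haired: (146 − 145.75)² / 145.75 = 0.0004
  brown short-haired: (137 − 145.75)² / 145.75 = 0.5253
  brown long-haired: (138 − 145.75)² / 145.75 = 0.4121
χ² = 1.8117 + 0.0004 + 0.5253 + 0.4121 = 2.7495 ≈ 2.750
Degrees of freedom = 4 − 1 = 3; critical value at α = 0.05 is 7.815.
Since 2.750 < 7.815, we fail to reject the null hypothesis — the data are consistent with the 1:1:1:1 ratio.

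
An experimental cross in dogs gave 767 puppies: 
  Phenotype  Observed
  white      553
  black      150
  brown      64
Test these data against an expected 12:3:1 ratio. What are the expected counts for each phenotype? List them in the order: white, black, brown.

Total ratio parts = 16. Expected numbers out of 767:
  white: 767 × 12/16 = 575.25
  black: 767 × 3/16 = 143.8125
  brown: 767 × 1/16 = 47.9375

575.25, 143.8125, 47.9375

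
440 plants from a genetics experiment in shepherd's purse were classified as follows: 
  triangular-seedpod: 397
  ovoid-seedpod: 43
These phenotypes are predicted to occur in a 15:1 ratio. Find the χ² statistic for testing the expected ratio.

The 15:1 ratio has 16 parts, so with N = 440 the expected counts are:
  triangular-seedpod: 440 × 15/16 = 412.5
  ovoid-seedpod: 440 × 1/16 = 27.5
χ² = Σ (O − E)² / E
  triangular-seedpod: (397 − 412.5)² / 412.5 = 0.5824
  ovoid-seedpod: (43 − 27.5)² / 27.5 = 8.7364
χ² = 0.5824 + 8.7364 = 9.3188 ≈ 9.319

9.319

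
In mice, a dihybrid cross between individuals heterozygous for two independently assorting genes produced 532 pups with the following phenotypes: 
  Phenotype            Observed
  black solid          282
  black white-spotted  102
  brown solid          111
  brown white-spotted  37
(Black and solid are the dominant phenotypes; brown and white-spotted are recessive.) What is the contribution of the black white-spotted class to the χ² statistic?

0.051

A dihybrid F₂ with independent assortment and complete dominance at both loci gives a 9:3:3:1 phenotypic ratio.
Under the 9:3:3:1 hypothesis (Σ ratio = 16, N = 532):
  black solid: 532 × 9/16 = 299.25
  black white-spotted: 532 × 3/16 = 99.75
  brown solid: 532 × 3/16 = 99.75
  brown white-spotted: 532 × 1/16 = 33.25
Contribution of black white-spotted: (102 − 99.75)² / 99.75 = 0.0508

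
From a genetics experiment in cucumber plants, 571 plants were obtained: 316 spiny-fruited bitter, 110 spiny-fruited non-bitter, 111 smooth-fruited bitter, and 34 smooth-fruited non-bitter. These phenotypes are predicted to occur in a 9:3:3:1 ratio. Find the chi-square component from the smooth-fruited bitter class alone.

0.145

Expected counts for N = 571 under a 9:3:3:1 ratio (total parts = 16):
  spiny-fruited bitter: 571 × 9/16 = 321.1875
  spiny-fruited non-bitter: 571 × 3/16 = 107.0625
  smooth-fruited bitter: 571 × 3/16 = 107.0625
  smooth-fruited non-bitter: 571 × 1/16 = 35.6875
Contribution of smooth-fruited bitter: (111 − 107.0625)² / 107.0625 = 0.1448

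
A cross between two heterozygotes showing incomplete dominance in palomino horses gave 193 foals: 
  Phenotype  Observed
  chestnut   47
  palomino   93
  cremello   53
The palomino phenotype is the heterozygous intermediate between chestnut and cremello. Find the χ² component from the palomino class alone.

0.127

With incomplete dominance, a heterozygote × heterozygote cross gives a 1:2:1 phenotypic ratio.
Under the 1:2:1 hypothesis (Σ ratio = 4, N = 193):
  chestnut: 193 × 1/4 = 48.25
  palomino: 193 × 2/4 = 96.5
  cremello: 193 × 1/4 = 48.25
Contribution of palomino: (93 − 96.5)² / 96.5 = 0.1269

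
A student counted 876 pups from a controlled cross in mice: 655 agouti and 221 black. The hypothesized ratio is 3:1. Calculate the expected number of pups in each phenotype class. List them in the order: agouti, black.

Expected counts for N = 876 under a 3:1 ratio (total parts = 4):
  agouti: 876 × 3/4 = 657
  black: 876 × 1/4 = 219

657, 219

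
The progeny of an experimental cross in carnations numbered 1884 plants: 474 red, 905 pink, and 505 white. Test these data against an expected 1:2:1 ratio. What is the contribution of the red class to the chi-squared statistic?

Total ratio parts = 4. Expected numbers out of 1884:
  red: 1884 × 1/4 = 471
  pink: 1884 × 2/4 = 942
  white: 1884 × 1/4 = 471
Contribution of red: (474 − 471)² / 471 = 0.0191

0.019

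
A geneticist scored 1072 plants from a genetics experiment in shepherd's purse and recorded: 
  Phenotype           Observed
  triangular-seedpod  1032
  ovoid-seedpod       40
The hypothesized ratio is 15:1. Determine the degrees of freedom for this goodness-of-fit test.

A goodness-of-fit test with 2 phenotype classes has df = 2 − 1 = 1.

1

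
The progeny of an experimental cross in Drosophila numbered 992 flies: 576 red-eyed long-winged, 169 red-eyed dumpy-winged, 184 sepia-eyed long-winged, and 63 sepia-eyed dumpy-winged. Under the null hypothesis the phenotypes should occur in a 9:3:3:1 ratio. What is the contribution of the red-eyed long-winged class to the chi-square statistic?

0.581

Under the 9:3:3:1 hypothesis (Σ ratio = 16, N = 992):
  red-eyed long-winged: 992 × 9/16 = 558
  red-eyed dumpy-winged: 992 × 3/16 = 186
  sepia-eyed long-winged: 992 × 3/16 = 186
  sepia-eyed dumpy-winged: 992 × 1/16 = 62
Contribution of red-eyed long-winged: (576 − 558)² / 558 = 0.5806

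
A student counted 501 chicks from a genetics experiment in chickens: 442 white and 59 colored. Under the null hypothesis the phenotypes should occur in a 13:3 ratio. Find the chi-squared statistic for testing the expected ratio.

15.993

Under the 13:3 hypothesis (Σ ratio = 16, N = 501):
  white: 501 × 13/16 = 407.0625
  colored: 501 × 3/16 = 93.9375
χ² = Σ (O − E)² / E
  white: (442 − 407.0625)² / 407.0625 = 2.9986
  colored: (59 − 93.9375)² / 93.9375 = 12.9941
χ² = 2.9986 + 12.9941 = 15.9927 ≈ 15.993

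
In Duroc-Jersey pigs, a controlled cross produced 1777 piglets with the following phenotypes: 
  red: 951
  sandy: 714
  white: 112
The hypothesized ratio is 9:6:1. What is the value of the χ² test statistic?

5.771

The 9:6:1 ratio has 16 parts, so with N = 1777 the expected counts are:
  red: 1777 × 9/16 = 999.5625
  sandy: 1777 × 6/16 = 666.375
  white: 1777 × 1/16 = 111.0625
χ² = Σ (O − E)² / E
  red: (951 − 999.5625)² / 999.5625 = 2.3593
  sandy: (714 − 666.375)² / 666.375 = 3.4037
  white: (112 − 111.0625)² / 111.0625 = 0.0079
χ² = 2.3593 + 3.4037 + 0.0079 = 5.7709 ≈ 5.771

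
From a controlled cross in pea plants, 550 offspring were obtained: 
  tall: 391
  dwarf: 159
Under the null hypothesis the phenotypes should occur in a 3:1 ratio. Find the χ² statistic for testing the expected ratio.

The 3:1 ratio has 4 parts, so with N = 550 the expected counts are:
  tall: 550 × 3/4 = 412.5
  dwarf: 550 × 1/4 = 137.5
χ² = Σ (O − E)² / E
  tall: (391 − 412.5)² / 412.5 = 1.1206
  dwarf: (159 − 137.5)² / 137.5 = 3.3618
χ² = 1.1206 + 3.3618 = 4.4824 ≈ 4.482

4.482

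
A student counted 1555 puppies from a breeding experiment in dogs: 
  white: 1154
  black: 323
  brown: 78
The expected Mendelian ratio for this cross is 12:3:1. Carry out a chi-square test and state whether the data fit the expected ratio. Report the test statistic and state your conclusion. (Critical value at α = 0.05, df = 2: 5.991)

7.307; not consistent

Total ratio parts = 16. Expected numbers out of 1555:
  white: 1555 × 12/16 = 1166.25
  black: 1555 × 3/16 = 291.5625
  brown: 1555 × 1/16 = 97.1875
χ² = Σ (O − E)² / E
  white: (1154 − 1166.25)² / 1166.25 = 0.1287
  black: (323 − 291.5625)² / 291.5625 = 3.3897
  brown: (78 − 97.1875)² / 97.1875 = 3.7881
χ² = 0.1287 + 3.3897 + 3.7881 = 7.3065 ≈ 7.307
Degrees of freedom = 3 − 1 = 2; critical value at α = 0.05 is 5.991.
Since 7.307 > 5.991, we reject the null hypothesis — the data do not fit the 12:3:1 ratio.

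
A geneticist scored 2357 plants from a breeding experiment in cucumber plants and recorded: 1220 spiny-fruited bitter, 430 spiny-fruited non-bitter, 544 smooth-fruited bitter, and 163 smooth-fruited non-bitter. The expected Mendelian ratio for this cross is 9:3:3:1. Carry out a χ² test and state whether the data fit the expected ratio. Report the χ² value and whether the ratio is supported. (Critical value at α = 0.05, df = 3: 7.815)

34.009; not consistent

Under the 9:3:3:1 hypothesis (Σ ratio = 16, N = 2357):
  spiny-fruited bitter: 2357 × 9/16 = 1325.8125
  spiny-fruited non-bitter: 2357 × 3/16 = 441.9375
  smooth-fruited bitter: 2357 × 3/16 = 441.9375
  smooth-fruited non-bitter: 2357 × 1/16 = 147.3125
χ² = Σ (O − E)² / E
  spiny-fruited bitter: (1220 − 1325.8125)² / 1325.8125 = 8.4448
  spiny-fruited non-bitter: (430 − 441.9375)² / 441.9375 = 0.3225
  smooth-fruited bitter: (544 − 441.9375)² / 441.9375 = 23.5706
  smooth-fruited non-bitter: (163 − 147.3125)² / 147.3125 = 1.6706
χ² = 8.4448 + 0.3225 + 23.5706 + 1.6706 = 34.0085 ≈ 34.009
Degrees of freedom = 4 − 1 = 3; critical value at α = 0.05 is 7.815.
Since 34.009 > 7.815, we reject the null hypothesis — the data do not fit the 9:3:3:1 ratio.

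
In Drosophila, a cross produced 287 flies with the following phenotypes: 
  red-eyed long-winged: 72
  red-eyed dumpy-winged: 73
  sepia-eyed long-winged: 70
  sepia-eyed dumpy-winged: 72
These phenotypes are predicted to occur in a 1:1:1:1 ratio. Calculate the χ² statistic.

0.066

The 1:1:1:1 ratio has 4 parts, so with N = 287 the expected counts are:
  red-eyed long-winged: 287 × 1/4 = 71.75
  red-eyed dumpy-winged: 287 × 1/4 = 71.75
  sepia-eyed long-winged: 287 × 1/4 = 71.75
  sepia-eyed dumpy-winged: 287 × 1/4 = 71.75
χ² = Σ (O − E)² / E
  red-eyed long-winged: (72 − 71.75)² / 71.75 = 0.0009
  red-eyed dumpy-winged: (73 − 71.75)² / 71.75 = 0.0218
  sepia-eyed long-winged: (70 − 71.75)² / 71.75 = 0.0427
  sepia-eyed dumpy-winged: (72 − 71.75)² / 71.75 = 0.0009
χ² = 0.0009 + 0.0218 + 0.0427 + 0.0009 = 0.0663 ≈ 0.066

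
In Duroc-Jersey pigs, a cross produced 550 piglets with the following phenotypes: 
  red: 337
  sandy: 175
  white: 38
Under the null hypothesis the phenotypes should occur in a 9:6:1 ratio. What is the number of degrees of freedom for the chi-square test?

2

A goodness-of-fit test with 3 phenotype classes has df = 3 − 1 = 2.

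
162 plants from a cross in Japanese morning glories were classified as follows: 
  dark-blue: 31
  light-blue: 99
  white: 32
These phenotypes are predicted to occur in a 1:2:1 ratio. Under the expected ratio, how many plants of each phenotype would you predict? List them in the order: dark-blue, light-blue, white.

Under the 1:2:1 hypothesis (Σ ratio = 4, N = 162):
  dark-blue: 162 × 1/4 = 40.5
  light-blue: 162 × 2/4 = 81
  white: 162 × 1/4 = 40.5

40.5, 81, 40.5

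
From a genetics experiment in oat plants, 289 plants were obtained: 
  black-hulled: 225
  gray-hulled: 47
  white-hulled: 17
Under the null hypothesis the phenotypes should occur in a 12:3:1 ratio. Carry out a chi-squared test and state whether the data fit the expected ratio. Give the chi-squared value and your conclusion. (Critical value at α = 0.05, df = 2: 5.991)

1.330; consistent

The 12:3:1 ratio has 16 parts, so with N = 289 the expected counts are:
  black-hulled: 289 × 12/16 = 216.75
  gray-hulled: 289 × 3/16 = 54.1875
  white-hulled: 289 × 1/16 = 18.0625
χ² = Σ (O − E)² / E
  black-hulled: (225 − 216.75)² / 216.75 = 0.3140
  gray-hulled: (47 − 54.1875)² / 54.1875 = 0.9534
  white-hulled: (17 − 18.0625)² / 18.0625 = 0.0625
χ² = 0.3140 + 0.9534 + 0.0625 = 1.3299 ≈ 1.330
Degrees of freedom = 3 − 1 = 2; critical value at α = 0.05 is 5.991.
Since 1.330 < 5.991, we fail to reject the null hypothesis — the data are consistent with the 12:3:1 ratio.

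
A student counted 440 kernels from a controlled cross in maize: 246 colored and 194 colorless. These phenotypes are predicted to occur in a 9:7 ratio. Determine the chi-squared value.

0.021

Expected counts for N = 440 under a 9:7 ratio (total parts = 16):
  colored: 440 × 9/16 = 247.5
  colorless: 440 × 7/16 = 192.5
χ² = Σ (O − E)² / E
  colored: (246 − 247.5)² / 247.5 = 0.0091
  colorless: (194 − 192.5)² / 192.5 = 0.0117
χ² = 0.0091 + 0.0117 = 0.0208 ≈ 0.021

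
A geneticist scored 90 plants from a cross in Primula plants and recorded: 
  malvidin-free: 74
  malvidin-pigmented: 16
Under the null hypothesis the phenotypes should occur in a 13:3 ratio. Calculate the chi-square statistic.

Total ratio parts = 16. Expected numbers out of 90:
  malvidin-free: 90 × 13/16 = 73.125
  malvidin-pigmented: 90 × 3/16 = 16.875
χ² = Σ (O − E)² / E
  malvidin-free: (74 − 73.125)² / 73.125 = 0.0105
  malvidin-pigmented: (16 − 16.875)² / 16.875 = 0.0454
χ² = 0.0105 + 0.0454 = 0.0559 ≈ 0.056

0.056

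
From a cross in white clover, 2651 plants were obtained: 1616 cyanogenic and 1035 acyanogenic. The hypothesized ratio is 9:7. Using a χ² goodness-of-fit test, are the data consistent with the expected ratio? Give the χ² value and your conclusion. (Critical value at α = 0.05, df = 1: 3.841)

Under the 9:7 hypothesis (Σ ratio = 16, N = 2651):
  cyanogenic: 2651 × 9/16 = 1491.1875
  acyanogenic: 2651 × 7/16 = 1159.8125
χ² = Σ (O − E)² / E
  cyanogenic: (1616 − 1491.1875)² / 1491.1875 = 10.4468
  acyanogenic: (1035 − 1159.8125)² / 1159.8125 = 13.4316
χ² = 10.4468 + 13.4316 = 23.8784 ≈ 23.878
Degrees of freedom = 2 − 1 = 1; critical value at α = 0.05 is 3.841.
Since 23.878 > 3.841, we reject the null hypothesis — the data do not fit the 9:7 ratio.

23.878; not consistent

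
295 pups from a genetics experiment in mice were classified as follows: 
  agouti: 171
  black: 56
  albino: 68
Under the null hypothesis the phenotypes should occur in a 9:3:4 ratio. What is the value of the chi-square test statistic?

Total ratio parts = 16. Expected numbers out of 295:
  agouti: 295 × 9/16 = 165.9375
  black: 295 × 3/16 = 55.3125
  albino: 295 × 4/16 = 73.75
χ² = Σ (O − E)² / E
  agouti: (171 − 165.9375)² / 165.9375 = 0.1544
  black: (56 − 55.3125)² / 55.3125 = 0.0085
  albino: (68 − 73.75)² / 73.75 = 0.4483
χ² = 0.1544 + 0.0085 + 0.4483 = 0.6112 ≈ 0.611

0.611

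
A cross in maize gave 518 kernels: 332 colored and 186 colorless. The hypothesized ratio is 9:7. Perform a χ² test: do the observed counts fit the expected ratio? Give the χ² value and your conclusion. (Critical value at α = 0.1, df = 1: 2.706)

12.947; not consistent

Total ratio parts = 16. Expected numbers out of 518:
  colored: 518 × 9/16 = 291.375
  colorless: 518 × 7/16 = 226.625
χ² = Σ (O − E)² / E
  colored: (332 − 291.375)² / 291.375 = 5.6641
  colorless: (186 − 226.625)² / 226.625 = 7.2825
χ² = 5.6641 + 7.2825 = 12.9466 ≈ 12.947
Degrees of freedom = 2 − 1 = 1; critical value at α = 0.1 is 2.706.
Since 12.947 > 2.706, we reject the null hypothesis — the data do not fit the 9:7 ratio.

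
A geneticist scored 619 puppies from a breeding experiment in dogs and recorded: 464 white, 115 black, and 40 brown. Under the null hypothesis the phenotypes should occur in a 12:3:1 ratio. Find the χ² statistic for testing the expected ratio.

Expected counts for N = 619 under a 12:3:1 ratio (total parts = 16):
  white: 619 × 12/16 = 464.25
  black: 619 × 3/16 = 116.0625
  brown: 619 × 1/16 = 38.6875
χ² = Σ (O − E)² / E
  white: (464 − 464.25)² / 464.25 = 0.0001
  black: (115 − 116.0625)² / 116.0625 = 0.0097
  brown: (40 − 38.6875)² / 38.6875 = 0.0445
χ² = 0.0001 + 0.0097 + 0.0445 = 0.0543 ≈ 0.054

0.054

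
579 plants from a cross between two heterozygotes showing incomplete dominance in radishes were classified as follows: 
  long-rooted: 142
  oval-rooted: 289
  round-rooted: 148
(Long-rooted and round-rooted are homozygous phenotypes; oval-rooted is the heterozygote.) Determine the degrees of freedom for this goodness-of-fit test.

2

With incomplete dominance, a heterozygote × heterozygote cross gives a 1:2:1 phenotypic ratio.
A goodness-of-fit test with 3 phenotype classes has df = 3 − 1 = 2.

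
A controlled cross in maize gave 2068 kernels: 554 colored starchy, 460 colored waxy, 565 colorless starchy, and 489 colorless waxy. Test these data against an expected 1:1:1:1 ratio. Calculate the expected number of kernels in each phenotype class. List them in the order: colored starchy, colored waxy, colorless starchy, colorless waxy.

517, 517, 517, 517

The 1:1:1:1 ratio has 4 parts, so with N = 2068 the expected counts are:
  colored starchy: 2068 × 1/4 = 517
  colored waxy: 2068 × 1/4 = 517
  colorless starchy: 2068 × 1/4 = 517
  colorless waxy: 2068 × 1/4 = 517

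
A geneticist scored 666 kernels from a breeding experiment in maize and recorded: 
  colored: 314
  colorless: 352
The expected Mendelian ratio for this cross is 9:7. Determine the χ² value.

22.425

The 9:7 ratio has 16 parts, so with N = 666 the expected counts are:
  colored: 666 × 9/16 = 374.625
  colorless: 666 × 7/16 = 291.375
χ² = Σ (O − E)² / E
  colored: (314 − 374.625)² / 374.625 = 9.8109
  colorless: (352 − 291.375)² / 291.375 = 12.6140
χ² = 9.8109 + 12.6140 = 22.4249 ≈ 22.425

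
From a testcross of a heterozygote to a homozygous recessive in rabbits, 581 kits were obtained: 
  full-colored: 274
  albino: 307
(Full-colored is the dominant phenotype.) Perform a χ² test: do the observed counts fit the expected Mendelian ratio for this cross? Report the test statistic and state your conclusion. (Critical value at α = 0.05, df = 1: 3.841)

1.874; consistent

A testcross of a heterozygote (Aa × aa) gives a 1:1 phenotypic ratio.
Under the 1:1 hypothesis (Σ ratio = 2, N = 581):
  full-colored: 581 × 1/2 = 290.5
  albino: 581 × 1/2 = 290.5
χ² = Σ (O − E)² / E
  full-colored: (274 − 290.5)² / 290.5 = 0.9372
  albino: (307 − 290.5)² / 290.5 = 0.9372
χ² = 0.9372 + 0.9372 = 1.8744 ≈ 1.874
Degrees of freedom = 2 − 1 = 1; critical value at α = 0.05 is 3.841.
Since 1.874 < 3.841, we fail to reject the null hypothesis — the data are consistent with the 1:1 ratio.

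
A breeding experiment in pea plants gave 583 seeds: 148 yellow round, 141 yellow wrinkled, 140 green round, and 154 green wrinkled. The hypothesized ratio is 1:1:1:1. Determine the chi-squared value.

The 1:1:1:1 ratio has 4 parts, so with N = 583 the expected counts are:
  yellow round: 583 × 1/4 = 145.75
  yellow wrinkled: 583 × 1/4 = 145.75
  green round: 583 × 1/4 = 145.75
  green wrinkled: 583 × 1/4 = 145.75
χ² = Σ (O − E)² / E
  yellow round: (148 − 145.75)² / 145.75 = 0.0347
  yellow wrinkled: (141 − 145.75)² / 145.75 = 0.1548
  green round: (140 − 145.75)² / 145.75 = 0.2268
  green wrinkled: (154 − 145.75)² / 145.75 = 0.4670
χ² = 0.0347 + 0.1548 + 0.2268 + 0.4670 = 0.8833 ≈ 0.883

0.883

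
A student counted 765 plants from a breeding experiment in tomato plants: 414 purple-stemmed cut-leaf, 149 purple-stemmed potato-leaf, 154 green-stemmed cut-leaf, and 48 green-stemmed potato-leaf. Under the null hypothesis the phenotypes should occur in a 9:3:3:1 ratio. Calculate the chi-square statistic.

The 9:3:3:1 ratio has 16 parts, so with N = 765 the expected counts are:
  purple-stemmed cut-leaf: 765 × 9/16 = 430.3125
  purple-stemmed potato-leaf: 765 × 3/16 = 143.4375
  green-stemmed cut-leaf: 765 × 3/16 = 143.4375
  green-stemmed potato-leaf: 765 × 1/16 = 47.8125
χ² = Σ (O − E)² / E
  purple-stemmed cut-leaf: (414 − 430.3125)² / 430.3125 = 0.6184
  purple-stemmed potato-leaf: (149 − 143.4375)² / 143.4375 = 0.2157
  green-stemmed cut-leaf: (154 − 143.4375)² / 143.4375 = 0.7778
  green-stemmed potato-leaf: (48 − 47.8125)² / 47.8125 = 0.0007
χ² = 0.6184 + 0.2157 + 0.7778 + 0.0007 = 1.6126 ≈ 1.613

1.613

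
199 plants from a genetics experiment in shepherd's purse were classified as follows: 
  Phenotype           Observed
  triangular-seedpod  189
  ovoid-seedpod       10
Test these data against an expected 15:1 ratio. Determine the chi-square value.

0.510

Total ratio parts = 16. Expected numbers out of 199:
  triangular-seedpod: 199 × 15/16 = 186.5625
  ovoid-seedpod: 199 × 1/16 = 12.4375
χ² = Σ (O − E)² / E
  triangular-seedpod: (189 − 186.5625)² / 186.5625 = 0.0318
  ovoid-seedpod: (10 − 12.4375)² / 12.4375 = 0.4777
χ² = 0.0318 + 0.4777 = 0.5095 ≈ 0.510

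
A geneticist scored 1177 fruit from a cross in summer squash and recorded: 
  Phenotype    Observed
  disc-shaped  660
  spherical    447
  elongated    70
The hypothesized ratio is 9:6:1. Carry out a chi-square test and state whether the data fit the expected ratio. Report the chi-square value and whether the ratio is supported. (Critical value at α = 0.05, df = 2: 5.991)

0.251; consistent

Expected counts for N = 1177 under a 9:6:1 ratio (total parts = 16):
  disc-shaped: 1177 × 9/16 = 662.0625
  spherical: 1177 × 6/16 = 441.375
  elongated: 1177 × 1/16 = 73.5625
χ² = Σ (O − E)² / E
  disc-shaped: (660 − 662.0625)² / 662.0625 = 0.0064
  spherical: (447 − 441.375)² / 441.375 = 0.0717
  elongated: (70 − 73.5625)² / 73.5625 = 0.1725
χ² = 0.0064 + 0.0717 + 0.1725 = 0.2506 ≈ 0.251
Degrees of freedom = 3 − 1 = 2; critical value at α = 0.05 is 5.991.
Since 0.251 < 5.991, we fail to reject the null hypothesis — the data are consistent with the 9:6:1 ratio.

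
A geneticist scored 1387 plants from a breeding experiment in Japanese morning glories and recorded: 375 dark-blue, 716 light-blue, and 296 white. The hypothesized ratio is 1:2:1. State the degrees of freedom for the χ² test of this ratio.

A goodness-of-fit test with 3 phenotype classes has df = 3 − 1 = 2.

2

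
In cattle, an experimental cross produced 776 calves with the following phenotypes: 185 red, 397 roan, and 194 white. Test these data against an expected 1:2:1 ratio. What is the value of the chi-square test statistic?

Expected counts for N = 776 under a 1:2:1 ratio (total parts = 4):
  red: 776 × 1/4 = 194
  roan: 776 × 2/4 = 388
  white: 776 × 1/4 = 194
χ² = Σ (O − E)² / E
  red: (185 − 194)² / 194 = 0.4175
  roan: (397 − 388)² / 388 = 0.2088
  white: (194 − 194)² / 194 = 0.0000
χ² = 0.4175 + 0.2088 + 0.0000 = 0.6263 ≈ 0.626

0.626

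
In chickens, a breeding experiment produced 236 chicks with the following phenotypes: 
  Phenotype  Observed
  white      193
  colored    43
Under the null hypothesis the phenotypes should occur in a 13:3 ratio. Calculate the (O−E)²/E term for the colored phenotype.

0.035

Total ratio parts = 16. Expected numbers out of 236:
  white: 236 × 13/16 = 191.75
  colored: 236 × 3/16 = 44.25
Contribution of colored: (43 − 44.25)² / 44.25 = 0.0353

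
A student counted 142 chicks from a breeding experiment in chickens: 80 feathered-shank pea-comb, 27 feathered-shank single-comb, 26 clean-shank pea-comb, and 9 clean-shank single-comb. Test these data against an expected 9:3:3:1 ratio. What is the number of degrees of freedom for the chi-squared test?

3

A goodness-of-fit test with 4 phenotype classes has df = 4 − 1 = 3.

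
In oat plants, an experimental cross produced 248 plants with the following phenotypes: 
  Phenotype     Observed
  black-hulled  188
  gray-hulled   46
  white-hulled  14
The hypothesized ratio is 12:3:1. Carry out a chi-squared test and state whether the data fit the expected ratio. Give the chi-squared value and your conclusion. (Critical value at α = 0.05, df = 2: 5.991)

0.172; consistent

The 12:3:1 ratio has 16 parts, so with N = 248 the expected counts are:
  black-hulled: 248 × 12/16 = 186
  gray-hulled: 248 × 3/16 = 46.5
  white-hulled: 248 × 1/16 = 15.5
χ² = Σ (O − E)² / E
  black-hulled: (188 − 186)² / 186 = 0.0215
  gray-hulled: (46 − 46.5)² / 46.5 = 0.0054
  white-hulled: (14 − 15.5)² / 15.5 = 0.1452
χ² = 0.0215 + 0.0054 + 0.1452 = 0.1721 ≈ 0.172
Degrees of freedom = 3 − 1 = 2; critical value at α = 0.05 is 5.991.
Since 0.172 < 5.991, we fail to reject the null hypothesis — the data are consistent with the 12:3:1 ratio.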